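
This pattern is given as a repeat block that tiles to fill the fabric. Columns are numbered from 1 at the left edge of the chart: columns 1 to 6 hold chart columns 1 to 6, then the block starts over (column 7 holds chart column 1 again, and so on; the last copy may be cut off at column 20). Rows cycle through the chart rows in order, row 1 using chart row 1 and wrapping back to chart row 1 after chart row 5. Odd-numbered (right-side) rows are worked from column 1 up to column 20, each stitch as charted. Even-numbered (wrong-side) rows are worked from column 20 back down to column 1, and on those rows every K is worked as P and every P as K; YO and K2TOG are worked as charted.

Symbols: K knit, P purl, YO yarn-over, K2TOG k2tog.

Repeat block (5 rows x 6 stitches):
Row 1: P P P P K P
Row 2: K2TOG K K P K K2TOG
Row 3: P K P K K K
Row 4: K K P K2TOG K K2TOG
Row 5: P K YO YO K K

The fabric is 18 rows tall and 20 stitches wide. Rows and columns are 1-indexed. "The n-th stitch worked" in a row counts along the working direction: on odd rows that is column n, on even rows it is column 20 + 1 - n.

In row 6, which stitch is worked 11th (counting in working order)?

Stitch:
K

Derivation:
For row 6: chart row = ((6-1) mod 5) + 1 = 1; this is a WS (even) row.
Chart row 1 tiled across columns 1-20: P P P P K P P P P P K P P P P P K P P P
Wrong side: read the tiled row from column 20 down to 1 and exchange K with P (leave YO, K2TOG).
Row 6 as worked: K K K P K K K K K P K K K K K P K K K K
The 11th stitch worked is K.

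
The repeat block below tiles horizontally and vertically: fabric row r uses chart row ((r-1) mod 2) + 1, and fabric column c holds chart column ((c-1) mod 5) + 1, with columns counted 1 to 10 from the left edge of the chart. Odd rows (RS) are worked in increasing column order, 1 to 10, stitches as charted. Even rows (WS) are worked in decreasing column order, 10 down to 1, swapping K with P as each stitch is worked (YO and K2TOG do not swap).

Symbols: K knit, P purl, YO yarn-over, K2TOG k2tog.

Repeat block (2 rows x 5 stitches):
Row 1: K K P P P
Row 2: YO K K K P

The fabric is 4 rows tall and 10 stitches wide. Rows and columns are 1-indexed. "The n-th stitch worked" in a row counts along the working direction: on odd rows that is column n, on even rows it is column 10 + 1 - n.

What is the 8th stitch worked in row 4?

Result:
P

Derivation:
For row 4: chart row = ((4-1) mod 2) + 1 = 2; this is a WS (even) row.
Chart row 2 tiled across columns 1-10: YO K K K P YO K K K P
WS row: flip the tiled sequence (start at column 10) and apply K<->P; YO and K2TOG stay.
Row 4 as worked: K P P P YO K P P P YO
The 8th stitch worked is P.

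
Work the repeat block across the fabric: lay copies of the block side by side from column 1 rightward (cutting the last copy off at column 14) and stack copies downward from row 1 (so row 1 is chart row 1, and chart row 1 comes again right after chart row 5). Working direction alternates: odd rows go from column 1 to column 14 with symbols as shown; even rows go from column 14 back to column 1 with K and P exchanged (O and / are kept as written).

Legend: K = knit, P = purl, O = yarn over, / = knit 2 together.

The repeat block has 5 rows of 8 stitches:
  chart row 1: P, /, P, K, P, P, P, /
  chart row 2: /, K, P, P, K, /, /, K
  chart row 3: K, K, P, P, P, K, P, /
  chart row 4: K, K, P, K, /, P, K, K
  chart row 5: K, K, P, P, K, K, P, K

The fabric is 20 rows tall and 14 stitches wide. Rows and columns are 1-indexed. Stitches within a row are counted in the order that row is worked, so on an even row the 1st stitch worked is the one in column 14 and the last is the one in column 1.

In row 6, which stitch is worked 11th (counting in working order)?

Row 6 uses chart row ((6-1) mod 5)+1 = 1. Row 6 is even, so WS.
Chart row 1 tiled across columns 1-14: P / P K P P P / P / P K P P
Wrong side: read the tiled row from column 14 down to 1 and exchange K with P (leave O, /).
Row 6 as worked: K K P K / K / K K K P K / K
Counting 11 along the worked row gives P.

== STITCH ==
P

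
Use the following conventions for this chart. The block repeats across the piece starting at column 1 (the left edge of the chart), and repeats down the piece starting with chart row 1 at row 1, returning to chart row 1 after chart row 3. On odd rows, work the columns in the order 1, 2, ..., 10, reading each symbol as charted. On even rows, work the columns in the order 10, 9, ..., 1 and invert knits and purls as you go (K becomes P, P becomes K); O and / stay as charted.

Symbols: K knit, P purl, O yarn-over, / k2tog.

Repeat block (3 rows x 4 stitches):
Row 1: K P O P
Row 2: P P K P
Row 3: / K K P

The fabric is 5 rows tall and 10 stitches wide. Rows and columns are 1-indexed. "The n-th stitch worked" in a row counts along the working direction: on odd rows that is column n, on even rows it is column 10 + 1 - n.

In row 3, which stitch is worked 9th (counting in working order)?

Row 3 uses chart row ((3-1) mod 3)+1 = 3. Row 3 is odd, so RS.
Chart row 3 tiled across columns 1-10: / K K P / K K P / K
RS row: no reversal, no swap; stitch n worked = column n.
The 9th stitch worked is /.

Stitch:
/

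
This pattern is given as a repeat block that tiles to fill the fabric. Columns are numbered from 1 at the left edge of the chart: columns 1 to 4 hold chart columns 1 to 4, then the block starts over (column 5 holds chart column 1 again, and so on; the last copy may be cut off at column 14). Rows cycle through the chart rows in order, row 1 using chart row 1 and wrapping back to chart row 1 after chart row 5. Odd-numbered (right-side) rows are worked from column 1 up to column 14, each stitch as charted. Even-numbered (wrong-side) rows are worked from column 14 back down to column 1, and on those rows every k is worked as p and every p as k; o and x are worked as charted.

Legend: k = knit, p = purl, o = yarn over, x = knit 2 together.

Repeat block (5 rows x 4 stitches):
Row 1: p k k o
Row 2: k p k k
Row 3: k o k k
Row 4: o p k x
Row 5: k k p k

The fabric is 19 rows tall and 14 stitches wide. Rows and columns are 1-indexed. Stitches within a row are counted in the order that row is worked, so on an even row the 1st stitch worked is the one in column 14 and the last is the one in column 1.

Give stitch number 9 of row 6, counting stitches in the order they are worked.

For row 6: chart row = ((6-1) mod 5) + 1 = 1; this is a WS (even) row.
Chart row 1 tiled across columns 1-14: p k k o p k k o p k k o p k
WS: work from column 14 back to column 1 (reverse the tiled row), swapping k<->p (o and x unchanged).
Row 6 as worked: p k o p p k o p p k o p p k
The 9th stitch worked is p.

Stitch:
p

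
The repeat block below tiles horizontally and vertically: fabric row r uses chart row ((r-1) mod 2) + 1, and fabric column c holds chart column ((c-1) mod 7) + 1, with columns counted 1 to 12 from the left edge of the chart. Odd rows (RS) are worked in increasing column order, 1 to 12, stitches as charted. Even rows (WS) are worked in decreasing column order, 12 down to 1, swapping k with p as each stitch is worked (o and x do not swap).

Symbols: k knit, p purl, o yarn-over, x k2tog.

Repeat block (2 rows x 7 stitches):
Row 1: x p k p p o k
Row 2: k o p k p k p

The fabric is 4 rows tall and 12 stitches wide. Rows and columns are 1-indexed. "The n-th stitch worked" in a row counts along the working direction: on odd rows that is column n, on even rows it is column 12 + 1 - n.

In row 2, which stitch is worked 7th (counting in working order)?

Row 2 uses chart row ((2-1) mod 2)+1 = 2. Row 2 is even, so WS.
Chart row 2 tiled across columns 1-12: k o p k p k p k o p k p
WS row: flip the tiled sequence (start at column 12) and apply k<->p; o and x stay.
Row 2 as worked: k p k o p k p k p k o p
Counting 7 along the worked row gives p.

== STITCH ==
p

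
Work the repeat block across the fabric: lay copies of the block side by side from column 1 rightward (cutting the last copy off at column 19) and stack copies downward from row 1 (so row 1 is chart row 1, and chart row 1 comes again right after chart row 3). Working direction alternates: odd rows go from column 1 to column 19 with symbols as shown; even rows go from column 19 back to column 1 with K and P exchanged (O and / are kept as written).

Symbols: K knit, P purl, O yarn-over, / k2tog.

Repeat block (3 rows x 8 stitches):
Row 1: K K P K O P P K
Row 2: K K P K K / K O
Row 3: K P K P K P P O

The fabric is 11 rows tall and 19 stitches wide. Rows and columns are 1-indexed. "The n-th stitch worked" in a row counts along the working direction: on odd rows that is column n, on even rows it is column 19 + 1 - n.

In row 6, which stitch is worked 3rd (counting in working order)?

For row 6: chart row = ((6-1) mod 3) + 1 = 3; this is a WS (even) row.
Chart row 3 tiled across columns 1-19: K P K P K P P O K P K P K P P O K P K
WS row: flip the tiled sequence (start at column 19) and apply K<->P; O and / stay.
Row 6 as worked: P K P O K K P K P K P O K K P K P K P
Stitch 3 in working order -> P

== STITCH ==
P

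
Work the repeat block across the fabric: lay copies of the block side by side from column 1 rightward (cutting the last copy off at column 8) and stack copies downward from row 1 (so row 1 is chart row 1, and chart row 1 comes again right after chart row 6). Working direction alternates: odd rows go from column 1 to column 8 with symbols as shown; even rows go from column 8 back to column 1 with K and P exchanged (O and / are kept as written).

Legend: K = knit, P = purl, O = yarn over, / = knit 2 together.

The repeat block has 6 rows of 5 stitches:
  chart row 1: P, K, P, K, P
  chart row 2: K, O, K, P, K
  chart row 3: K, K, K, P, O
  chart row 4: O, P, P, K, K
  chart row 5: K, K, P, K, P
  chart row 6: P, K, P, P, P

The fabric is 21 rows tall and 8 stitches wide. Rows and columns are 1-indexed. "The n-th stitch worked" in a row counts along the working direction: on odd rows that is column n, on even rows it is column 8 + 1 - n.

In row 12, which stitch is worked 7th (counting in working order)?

For row 12: chart row = ((12-1) mod 6) + 1 = 6; this is a WS (even) row.
Chart row 6 tiled across columns 1-8: P K P P P P K P
WS row: flip the tiled sequence (start at column 8) and apply K<->P; O and / stay.
Row 12 as worked: K P K K K K P K
Stitch 7 in working order -> P

Stitch:
P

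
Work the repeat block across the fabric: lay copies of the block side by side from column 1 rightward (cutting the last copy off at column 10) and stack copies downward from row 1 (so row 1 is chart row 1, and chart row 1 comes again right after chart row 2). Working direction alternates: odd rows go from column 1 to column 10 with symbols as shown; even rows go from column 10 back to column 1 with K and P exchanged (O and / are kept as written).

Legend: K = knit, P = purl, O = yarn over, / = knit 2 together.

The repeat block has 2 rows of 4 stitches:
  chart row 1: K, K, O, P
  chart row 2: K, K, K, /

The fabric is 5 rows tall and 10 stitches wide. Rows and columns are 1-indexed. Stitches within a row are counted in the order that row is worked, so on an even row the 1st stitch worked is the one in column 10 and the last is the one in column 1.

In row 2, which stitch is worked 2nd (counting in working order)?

Stitch:
P

Derivation:
Row 2: (2-1) mod 2 = 1, so use chart row 2. Even row -> WS.
Chart row 2 tiled across columns 1-10: K K K / K K K / K K
WS: work from column 10 back to column 1 (reverse the tiled row), swapping K<->P (O and / unchanged).
Row 2 as worked: P P / P P P / P P P
Counting 2 along the worked row gives P.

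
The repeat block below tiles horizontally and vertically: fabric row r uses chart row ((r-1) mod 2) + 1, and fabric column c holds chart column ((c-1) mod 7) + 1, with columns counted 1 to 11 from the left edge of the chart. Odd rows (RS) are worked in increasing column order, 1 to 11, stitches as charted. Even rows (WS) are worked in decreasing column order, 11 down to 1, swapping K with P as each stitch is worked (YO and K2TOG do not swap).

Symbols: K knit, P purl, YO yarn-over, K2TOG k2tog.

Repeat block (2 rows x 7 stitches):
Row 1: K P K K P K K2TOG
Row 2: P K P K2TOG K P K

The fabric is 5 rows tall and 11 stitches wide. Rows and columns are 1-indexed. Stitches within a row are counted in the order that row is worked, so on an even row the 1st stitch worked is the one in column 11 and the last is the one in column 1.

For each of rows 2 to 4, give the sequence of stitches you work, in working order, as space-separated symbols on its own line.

Row 2: chart row 2, WS - tiled (columns 1-11): P K P K2TOG K P K P K P K2TOG; work from column 11 back to 1 with K<->P swapped.
Row 3: chart row 1, RS - tile across columns 1-11 and work as-is.
Row 4: chart row 2, WS - tiled (columns 1-11): P K P K2TOG K P K P K P K2TOG; work from column 11 back to 1 with K<->P swapped.

Rows as worked:
K2TOG K P K P K P K2TOG K P K
K P K K P K K2TOG K P K K
K2TOG K P K P K P K2TOG K P K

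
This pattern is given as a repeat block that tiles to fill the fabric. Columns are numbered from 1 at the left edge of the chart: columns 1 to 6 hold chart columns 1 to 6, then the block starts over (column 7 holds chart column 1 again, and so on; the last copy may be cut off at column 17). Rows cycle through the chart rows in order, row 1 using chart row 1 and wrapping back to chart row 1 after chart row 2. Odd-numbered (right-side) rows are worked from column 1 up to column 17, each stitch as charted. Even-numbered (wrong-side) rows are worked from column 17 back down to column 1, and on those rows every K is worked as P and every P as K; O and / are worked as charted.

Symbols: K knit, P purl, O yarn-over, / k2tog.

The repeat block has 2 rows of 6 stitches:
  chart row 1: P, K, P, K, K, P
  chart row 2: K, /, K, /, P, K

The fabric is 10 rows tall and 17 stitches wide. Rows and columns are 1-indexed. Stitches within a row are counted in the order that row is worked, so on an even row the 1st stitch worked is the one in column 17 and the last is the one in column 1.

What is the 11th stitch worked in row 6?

== STITCH ==
P

Derivation:
Row 6 uses chart row ((6-1) mod 2)+1 = 2. Row 6 is even, so WS.
Chart row 2 tiled across columns 1-17: K / K / P K K / K / P K K / K / P
Wrong side: read the tiled row from column 17 down to 1 and exchange K with P (leave O, /).
Row 6 as worked: K / P / P P K / P / P P K / P / P
Stitch 11 in working order -> P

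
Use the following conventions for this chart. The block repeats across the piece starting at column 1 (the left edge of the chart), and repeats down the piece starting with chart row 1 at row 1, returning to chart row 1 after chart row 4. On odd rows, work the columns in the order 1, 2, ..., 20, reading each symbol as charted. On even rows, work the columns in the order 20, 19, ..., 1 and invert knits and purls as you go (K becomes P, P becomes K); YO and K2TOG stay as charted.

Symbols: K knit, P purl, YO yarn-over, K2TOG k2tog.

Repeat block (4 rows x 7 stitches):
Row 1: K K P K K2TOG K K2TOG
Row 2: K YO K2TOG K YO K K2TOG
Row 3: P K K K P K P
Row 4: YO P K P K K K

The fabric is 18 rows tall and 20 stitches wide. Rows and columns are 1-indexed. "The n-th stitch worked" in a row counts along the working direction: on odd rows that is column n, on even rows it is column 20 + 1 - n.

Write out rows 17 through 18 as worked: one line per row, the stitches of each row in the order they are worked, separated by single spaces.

Row 17: chart row 1, RS - tile across columns 1-20 and work as-is.
Row 18: chart row 2, WS - tiled (columns 1-20): K YO K2TOG K YO K K2TOG K YO K2TOG K YO K K2TOG K YO K2TOG K YO K; work from column 20 back to 1 with K<->P swapped.

Result:
K K P K K2TOG K K2TOG K K P K K2TOG K K2TOG K K P K K2TOG K
P YO P K2TOG YO P K2TOG P YO P K2TOG YO P K2TOG P YO P K2TOG YO P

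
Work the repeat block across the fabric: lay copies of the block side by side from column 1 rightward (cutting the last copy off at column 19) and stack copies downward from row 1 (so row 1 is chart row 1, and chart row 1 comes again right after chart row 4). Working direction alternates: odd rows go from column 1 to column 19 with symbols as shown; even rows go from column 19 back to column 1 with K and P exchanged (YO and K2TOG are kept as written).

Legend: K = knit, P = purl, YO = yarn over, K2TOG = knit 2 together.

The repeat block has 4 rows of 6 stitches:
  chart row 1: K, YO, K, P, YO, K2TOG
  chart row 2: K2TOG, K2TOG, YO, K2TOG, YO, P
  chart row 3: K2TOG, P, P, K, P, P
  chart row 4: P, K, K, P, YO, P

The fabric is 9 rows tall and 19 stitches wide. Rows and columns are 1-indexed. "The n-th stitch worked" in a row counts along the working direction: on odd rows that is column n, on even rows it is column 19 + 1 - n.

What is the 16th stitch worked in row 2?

Result:
K2TOG

Derivation:
Row 2: (2-1) mod 4 = 1, so use chart row 2. Even row -> WS.
Chart row 2 tiled across columns 1-19: K2TOG K2TOG YO K2TOG YO P K2TOG K2TOG YO K2TOG YO P K2TOG K2TOG YO K2TOG YO P K2TOG
Wrong side: read the tiled row from column 19 down to 1 and exchange K with P (leave YO, K2TOG).
Row 2 as worked: K2TOG K YO K2TOG YO K2TOG K2TOG K YO K2TOG YO K2TOG K2TOG K YO K2TOG YO K2TOG K2TOG
The 16th stitch worked is K2TOG.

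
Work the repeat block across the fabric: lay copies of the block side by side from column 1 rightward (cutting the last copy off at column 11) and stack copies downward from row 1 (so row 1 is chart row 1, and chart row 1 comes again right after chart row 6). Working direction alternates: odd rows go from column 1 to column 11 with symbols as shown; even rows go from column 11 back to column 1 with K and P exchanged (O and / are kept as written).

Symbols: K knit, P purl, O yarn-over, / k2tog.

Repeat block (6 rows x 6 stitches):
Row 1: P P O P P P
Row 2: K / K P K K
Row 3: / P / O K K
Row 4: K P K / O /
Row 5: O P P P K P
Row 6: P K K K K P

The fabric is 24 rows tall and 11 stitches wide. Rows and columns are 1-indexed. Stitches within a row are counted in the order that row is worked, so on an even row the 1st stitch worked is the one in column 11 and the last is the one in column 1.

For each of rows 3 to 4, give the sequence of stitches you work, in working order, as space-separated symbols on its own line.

Row 3: chart row 3, RS - tile across columns 1-11 and work as-is.
Row 4: chart row 4, WS - tiled (columns 1-11): K P K / O / K P K / O; work from column 11 back to 1 with K<->P swapped.

== ROWS AS WORKED ==
/ P / O K K / P / O K
O / P K P / O / P K P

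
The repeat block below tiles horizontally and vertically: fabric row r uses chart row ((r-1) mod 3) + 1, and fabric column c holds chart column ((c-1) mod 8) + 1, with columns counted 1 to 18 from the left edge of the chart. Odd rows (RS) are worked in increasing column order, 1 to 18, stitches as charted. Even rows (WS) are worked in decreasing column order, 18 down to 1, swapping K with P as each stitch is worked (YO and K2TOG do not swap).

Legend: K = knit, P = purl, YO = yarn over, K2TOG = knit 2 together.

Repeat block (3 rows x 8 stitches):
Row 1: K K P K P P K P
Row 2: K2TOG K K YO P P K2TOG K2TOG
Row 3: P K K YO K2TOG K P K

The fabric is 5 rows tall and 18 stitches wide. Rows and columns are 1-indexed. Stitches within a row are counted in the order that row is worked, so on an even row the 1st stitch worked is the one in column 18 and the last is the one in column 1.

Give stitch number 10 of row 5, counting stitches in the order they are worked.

Stitch:
K

Derivation:
Row 5: (5-1) mod 3 = 1, so use chart row 2. Odd row -> RS.
Chart row 2 tiled across columns 1-18: K2TOG K K YO P P K2TOG K2TOG K2TOG K K YO P P K2TOG K2TOG K2TOG K
Right side: take the tiled row as-is (worked left to right from column 1).
Counting 10 along the worked row gives K.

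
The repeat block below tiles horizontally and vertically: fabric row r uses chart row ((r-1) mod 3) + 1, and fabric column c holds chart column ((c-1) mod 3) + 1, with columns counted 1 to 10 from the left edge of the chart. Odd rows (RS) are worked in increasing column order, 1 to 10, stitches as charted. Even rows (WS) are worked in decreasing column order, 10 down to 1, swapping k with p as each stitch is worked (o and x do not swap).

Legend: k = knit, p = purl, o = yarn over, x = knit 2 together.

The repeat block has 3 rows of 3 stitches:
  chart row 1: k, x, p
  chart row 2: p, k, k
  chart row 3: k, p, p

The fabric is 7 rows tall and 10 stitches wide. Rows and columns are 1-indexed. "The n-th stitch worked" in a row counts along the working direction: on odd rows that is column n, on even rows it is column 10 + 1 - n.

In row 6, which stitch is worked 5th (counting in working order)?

Stitch:
k

Derivation:
Row 6: (6-1) mod 3 = 2, so use chart row 3. Even row -> WS.
Chart row 3 tiled across columns 1-10: k p p k p p k p p k
Wrong side: read the tiled row from column 10 down to 1 and exchange k with p (leave o, x).
Row 6 as worked: p k k p k k p k k p
Counting 5 along the worked row gives k.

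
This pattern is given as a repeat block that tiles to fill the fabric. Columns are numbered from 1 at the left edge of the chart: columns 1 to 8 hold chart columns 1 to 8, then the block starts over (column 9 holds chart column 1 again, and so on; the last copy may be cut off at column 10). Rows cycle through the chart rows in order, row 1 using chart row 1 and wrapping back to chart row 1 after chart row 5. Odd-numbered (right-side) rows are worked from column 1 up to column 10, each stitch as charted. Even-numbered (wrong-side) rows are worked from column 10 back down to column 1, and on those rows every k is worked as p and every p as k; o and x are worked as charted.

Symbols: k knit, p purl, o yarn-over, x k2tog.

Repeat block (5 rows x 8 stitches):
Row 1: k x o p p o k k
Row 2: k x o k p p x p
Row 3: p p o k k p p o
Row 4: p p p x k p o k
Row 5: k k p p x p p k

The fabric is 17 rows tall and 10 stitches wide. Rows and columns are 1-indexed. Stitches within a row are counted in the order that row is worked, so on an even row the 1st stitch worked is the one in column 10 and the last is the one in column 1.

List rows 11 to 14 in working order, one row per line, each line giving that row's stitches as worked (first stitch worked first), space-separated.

Row 11: chart row 1, RS - tile across columns 1-10 and work as-is.
Row 12: chart row 2, WS - tiled (columns 1-10): k x o k p p x p k x; work from column 10 back to 1 with k<->p swapped.
Row 13: chart row 3, RS - tile across columns 1-10 and work as-is.
Row 14: chart row 4, WS - tiled (columns 1-10): p p p x k p o k p p; work from column 10 back to 1 with k<->p swapped.

Rows as worked:
k x o p p o k k k x
x p k x k k p o x p
p p o k k p p o p p
k k p o k p x k k k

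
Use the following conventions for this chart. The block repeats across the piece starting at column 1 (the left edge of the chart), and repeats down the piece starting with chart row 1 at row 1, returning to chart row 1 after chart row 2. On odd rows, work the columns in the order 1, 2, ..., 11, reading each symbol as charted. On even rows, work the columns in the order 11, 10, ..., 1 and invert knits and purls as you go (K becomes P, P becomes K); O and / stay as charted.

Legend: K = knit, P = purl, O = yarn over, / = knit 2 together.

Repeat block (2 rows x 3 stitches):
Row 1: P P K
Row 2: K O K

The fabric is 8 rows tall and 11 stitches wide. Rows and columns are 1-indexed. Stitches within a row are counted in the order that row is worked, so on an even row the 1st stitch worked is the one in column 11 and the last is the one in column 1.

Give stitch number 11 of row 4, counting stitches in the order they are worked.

Row 4 uses chart row ((4-1) mod 2)+1 = 2. Row 4 is even, so WS.
Chart row 2 tiled across columns 1-11: K O K K O K K O K K O
Wrong side: read the tiled row from column 11 down to 1 and exchange K with P (leave O, /).
Row 4 as worked: O P P O P P O P P O P
Stitch 11 in working order -> P

Result:
P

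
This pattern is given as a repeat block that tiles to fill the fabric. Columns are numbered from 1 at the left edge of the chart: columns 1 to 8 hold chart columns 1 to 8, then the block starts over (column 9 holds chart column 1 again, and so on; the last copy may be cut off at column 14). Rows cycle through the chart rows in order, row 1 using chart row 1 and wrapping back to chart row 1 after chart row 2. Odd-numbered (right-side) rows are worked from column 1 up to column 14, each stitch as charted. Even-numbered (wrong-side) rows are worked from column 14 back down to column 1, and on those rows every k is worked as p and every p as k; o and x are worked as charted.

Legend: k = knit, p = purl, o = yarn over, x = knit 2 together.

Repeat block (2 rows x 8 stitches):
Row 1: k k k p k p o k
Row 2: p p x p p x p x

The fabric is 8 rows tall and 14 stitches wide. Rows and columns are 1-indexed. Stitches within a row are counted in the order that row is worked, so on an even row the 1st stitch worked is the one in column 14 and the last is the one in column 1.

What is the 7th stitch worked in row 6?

== STITCH ==
x

Derivation:
For row 6: chart row = ((6-1) mod 2) + 1 = 2; this is a WS (even) row.
Chart row 2 tiled across columns 1-14: p p x p p x p x p p x p p x
WS: work from column 14 back to column 1 (reverse the tiled row), swapping k<->p (o and x unchanged).
Row 6 as worked: x k k x k k x k x k k x k k
Stitch 7 in working order -> x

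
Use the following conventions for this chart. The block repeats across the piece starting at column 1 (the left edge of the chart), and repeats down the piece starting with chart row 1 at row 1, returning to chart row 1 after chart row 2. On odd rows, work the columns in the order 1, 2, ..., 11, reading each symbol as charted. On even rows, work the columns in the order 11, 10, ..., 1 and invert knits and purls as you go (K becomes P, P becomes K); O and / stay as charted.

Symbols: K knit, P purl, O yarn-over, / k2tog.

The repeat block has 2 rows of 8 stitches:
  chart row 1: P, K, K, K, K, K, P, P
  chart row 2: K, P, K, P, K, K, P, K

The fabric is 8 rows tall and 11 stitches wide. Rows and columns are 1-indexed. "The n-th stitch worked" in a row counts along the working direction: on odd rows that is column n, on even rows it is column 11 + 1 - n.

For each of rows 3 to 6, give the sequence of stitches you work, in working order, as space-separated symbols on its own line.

Result:
P K K K K K P P P K K
P K P P K P P K P K P
P K K K K K P P P K K
P K P P K P P K P K P

Derivation:
Row 3: chart row 1, RS - tile across columns 1-11 and work as-is.
Row 4: chart row 2, WS - tiled (columns 1-11): K P K P K K P K K P K; work from column 11 back to 1 with K<->P swapped.
Row 5: chart row 1, RS - tile across columns 1-11 and work as-is.
Row 6: chart row 2, WS - tiled (columns 1-11): K P K P K K P K K P K; work from column 11 back to 1 with K<->P swapped.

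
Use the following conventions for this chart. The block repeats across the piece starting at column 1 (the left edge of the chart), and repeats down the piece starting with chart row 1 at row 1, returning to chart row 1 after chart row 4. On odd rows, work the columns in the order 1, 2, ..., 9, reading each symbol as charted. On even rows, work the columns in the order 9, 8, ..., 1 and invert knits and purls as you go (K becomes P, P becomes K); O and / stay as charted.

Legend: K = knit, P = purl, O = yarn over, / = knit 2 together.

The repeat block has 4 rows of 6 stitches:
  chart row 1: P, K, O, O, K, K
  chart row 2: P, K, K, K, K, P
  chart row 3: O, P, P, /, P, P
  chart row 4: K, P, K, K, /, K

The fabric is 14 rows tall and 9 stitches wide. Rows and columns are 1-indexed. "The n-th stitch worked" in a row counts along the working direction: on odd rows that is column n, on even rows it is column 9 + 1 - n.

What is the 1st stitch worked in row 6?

Row 6: (6-1) mod 4 = 1, so use chart row 2. Even row -> WS.
Chart row 2 tiled across columns 1-9: P K K K K P P K K
WS row: flip the tiled sequence (start at column 9) and apply K<->P; O and / stay.
Row 6 as worked: P P K K P P P P K
Stitch 1 in working order -> P

Stitch:
P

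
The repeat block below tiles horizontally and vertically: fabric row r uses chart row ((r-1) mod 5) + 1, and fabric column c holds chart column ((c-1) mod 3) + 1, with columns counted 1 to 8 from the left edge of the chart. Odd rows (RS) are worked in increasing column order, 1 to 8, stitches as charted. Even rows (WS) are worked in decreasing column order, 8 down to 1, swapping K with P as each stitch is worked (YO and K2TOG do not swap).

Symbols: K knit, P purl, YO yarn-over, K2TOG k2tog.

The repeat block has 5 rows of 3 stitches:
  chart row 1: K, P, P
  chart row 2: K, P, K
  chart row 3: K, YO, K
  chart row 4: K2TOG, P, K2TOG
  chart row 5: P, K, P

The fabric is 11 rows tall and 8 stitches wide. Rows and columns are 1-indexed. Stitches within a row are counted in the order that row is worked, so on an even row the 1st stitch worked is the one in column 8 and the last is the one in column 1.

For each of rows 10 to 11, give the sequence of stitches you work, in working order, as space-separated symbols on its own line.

Row 10: chart row 5, WS - tiled (columns 1-8): P K P P K P P K; work from column 8 back to 1 with K<->P swapped.
Row 11: chart row 1, RS - tile across columns 1-8 and work as-is.

Rows as worked:
P K K P K K P K
K P P K P P K P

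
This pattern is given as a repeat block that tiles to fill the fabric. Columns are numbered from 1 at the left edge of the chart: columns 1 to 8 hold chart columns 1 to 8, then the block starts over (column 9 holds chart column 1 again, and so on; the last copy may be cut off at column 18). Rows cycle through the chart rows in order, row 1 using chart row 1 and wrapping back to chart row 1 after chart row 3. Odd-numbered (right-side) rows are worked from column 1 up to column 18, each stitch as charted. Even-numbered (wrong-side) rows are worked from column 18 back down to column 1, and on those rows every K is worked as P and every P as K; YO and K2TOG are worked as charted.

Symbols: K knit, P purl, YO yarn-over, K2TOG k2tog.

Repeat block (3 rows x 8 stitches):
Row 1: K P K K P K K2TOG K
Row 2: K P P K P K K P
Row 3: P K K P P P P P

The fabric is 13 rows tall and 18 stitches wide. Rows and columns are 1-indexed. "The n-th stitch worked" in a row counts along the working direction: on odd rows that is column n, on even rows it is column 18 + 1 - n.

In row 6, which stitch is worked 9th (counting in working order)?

Row 6: (6-1) mod 3 = 2, so use chart row 3. Even row -> WS.
Chart row 3 tiled across columns 1-18: P K K P P P P P P K K P P P P P P K
WS: work from column 18 back to column 1 (reverse the tiled row), swapping K<->P (YO and K2TOG unchanged).
Row 6 as worked: P K K K K K K P P K K K K K K P P K
Stitch 9 in working order -> P

== STITCH ==
P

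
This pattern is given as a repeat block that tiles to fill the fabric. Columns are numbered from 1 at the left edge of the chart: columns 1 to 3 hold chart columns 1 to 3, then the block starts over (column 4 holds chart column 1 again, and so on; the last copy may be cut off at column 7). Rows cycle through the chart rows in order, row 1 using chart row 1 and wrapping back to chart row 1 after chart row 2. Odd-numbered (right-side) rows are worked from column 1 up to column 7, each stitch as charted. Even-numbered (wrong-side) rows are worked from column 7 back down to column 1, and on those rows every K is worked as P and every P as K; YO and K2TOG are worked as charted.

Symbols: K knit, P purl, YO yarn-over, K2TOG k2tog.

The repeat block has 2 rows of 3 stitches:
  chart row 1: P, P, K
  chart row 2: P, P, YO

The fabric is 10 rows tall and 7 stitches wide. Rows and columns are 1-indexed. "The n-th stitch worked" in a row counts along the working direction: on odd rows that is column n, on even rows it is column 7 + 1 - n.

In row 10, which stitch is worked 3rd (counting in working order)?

== STITCH ==
K

Derivation:
Row 10 uses chart row ((10-1) mod 2)+1 = 2. Row 10 is even, so WS.
Chart row 2 tiled across columns 1-7: P P YO P P YO P
WS row: flip the tiled sequence (start at column 7) and apply K<->P; YO and K2TOG stay.
Row 10 as worked: K YO K K YO K K
Stitch 3 in working order -> K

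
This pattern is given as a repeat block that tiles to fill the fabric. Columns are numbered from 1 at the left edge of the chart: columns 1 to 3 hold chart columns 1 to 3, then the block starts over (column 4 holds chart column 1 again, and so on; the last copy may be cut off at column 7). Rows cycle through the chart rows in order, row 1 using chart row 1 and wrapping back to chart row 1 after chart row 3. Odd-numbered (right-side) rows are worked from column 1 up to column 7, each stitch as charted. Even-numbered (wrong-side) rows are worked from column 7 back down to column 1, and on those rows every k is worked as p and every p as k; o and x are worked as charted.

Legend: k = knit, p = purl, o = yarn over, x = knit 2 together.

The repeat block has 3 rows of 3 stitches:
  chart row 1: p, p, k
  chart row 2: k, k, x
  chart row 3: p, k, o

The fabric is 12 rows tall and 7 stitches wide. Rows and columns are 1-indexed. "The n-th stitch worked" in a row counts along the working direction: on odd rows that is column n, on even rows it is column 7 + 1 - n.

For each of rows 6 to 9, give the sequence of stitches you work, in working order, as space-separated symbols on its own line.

Rows as worked:
k o p k o p k
p p k p p k p
p x p p x p p
p k o p k o p

Derivation:
Row 6: chart row 3, WS - tiled (columns 1-7): p k o p k o p; work from column 7 back to 1 with k<->p swapped.
Row 7: chart row 1, RS - tile across columns 1-7 and work as-is.
Row 8: chart row 2, WS - tiled (columns 1-7): k k x k k x k; work from column 7 back to 1 with k<->p swapped.
Row 9: chart row 3, RS - tile across columns 1-7 and work as-is.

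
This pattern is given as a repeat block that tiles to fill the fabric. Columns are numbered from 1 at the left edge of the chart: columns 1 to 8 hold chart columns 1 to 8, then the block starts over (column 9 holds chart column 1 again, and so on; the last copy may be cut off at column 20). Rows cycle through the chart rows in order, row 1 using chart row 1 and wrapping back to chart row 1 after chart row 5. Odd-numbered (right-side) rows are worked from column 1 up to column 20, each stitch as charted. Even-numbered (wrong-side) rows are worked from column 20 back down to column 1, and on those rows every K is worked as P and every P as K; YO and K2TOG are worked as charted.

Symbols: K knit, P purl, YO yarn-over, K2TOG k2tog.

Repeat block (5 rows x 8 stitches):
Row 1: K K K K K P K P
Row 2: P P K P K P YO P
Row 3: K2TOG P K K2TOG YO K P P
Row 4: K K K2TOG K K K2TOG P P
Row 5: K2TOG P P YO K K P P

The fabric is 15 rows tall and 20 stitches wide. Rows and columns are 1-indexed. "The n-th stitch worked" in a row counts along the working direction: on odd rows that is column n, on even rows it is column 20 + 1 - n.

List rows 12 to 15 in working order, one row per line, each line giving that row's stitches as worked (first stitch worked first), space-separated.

Row 12: chart row 2, WS - tiled (columns 1-20): P P K P K P YO P P P K P K P YO P P P K P; work from column 20 back to 1 with K<->P swapped.
Row 13: chart row 3, RS - tile across columns 1-20 and work as-is.
Row 14: chart row 4, WS - tiled (columns 1-20): K K K2TOG K K K2TOG P P K K K2TOG K K K2TOG P P K K K2TOG K; work from column 20 back to 1 with K<->P swapped.
Row 15: chart row 5, RS - tile across columns 1-20 and work as-is.

Rows as worked:
K P K K K YO K P K P K K K YO K P K P K K
K2TOG P K K2TOG YO K P P K2TOG P K K2TOG YO K P P K2TOG P K K2TOG
P K2TOG P P K K K2TOG P P K2TOG P P K K K2TOG P P K2TOG P P
K2TOG P P YO K K P P K2TOG P P YO K K P P K2TOG P P YO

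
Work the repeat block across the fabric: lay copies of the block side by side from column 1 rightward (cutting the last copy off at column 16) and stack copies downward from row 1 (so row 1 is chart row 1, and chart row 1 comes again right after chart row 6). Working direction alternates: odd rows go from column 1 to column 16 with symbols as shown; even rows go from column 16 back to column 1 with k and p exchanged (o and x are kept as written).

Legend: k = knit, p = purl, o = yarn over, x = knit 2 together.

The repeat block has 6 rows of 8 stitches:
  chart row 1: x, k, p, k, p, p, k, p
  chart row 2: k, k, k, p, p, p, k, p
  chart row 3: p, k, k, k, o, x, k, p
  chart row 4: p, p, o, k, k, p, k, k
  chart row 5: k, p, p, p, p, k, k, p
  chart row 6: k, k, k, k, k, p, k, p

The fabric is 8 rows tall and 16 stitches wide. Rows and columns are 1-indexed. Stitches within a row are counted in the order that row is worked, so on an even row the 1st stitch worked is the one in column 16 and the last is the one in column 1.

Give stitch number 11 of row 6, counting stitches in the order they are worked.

Row 6 uses chart row ((6-1) mod 6)+1 = 6. Row 6 is even, so WS.
Chart row 6 tiled across columns 1-16: k k k k k p k p k k k k k p k p
WS: work from column 16 back to column 1 (reverse the tiled row), swapping k<->p (o and x unchanged).
Row 6 as worked: k p k p p p p p k p k p p p p p
The 11th stitch worked is k.

Result:
k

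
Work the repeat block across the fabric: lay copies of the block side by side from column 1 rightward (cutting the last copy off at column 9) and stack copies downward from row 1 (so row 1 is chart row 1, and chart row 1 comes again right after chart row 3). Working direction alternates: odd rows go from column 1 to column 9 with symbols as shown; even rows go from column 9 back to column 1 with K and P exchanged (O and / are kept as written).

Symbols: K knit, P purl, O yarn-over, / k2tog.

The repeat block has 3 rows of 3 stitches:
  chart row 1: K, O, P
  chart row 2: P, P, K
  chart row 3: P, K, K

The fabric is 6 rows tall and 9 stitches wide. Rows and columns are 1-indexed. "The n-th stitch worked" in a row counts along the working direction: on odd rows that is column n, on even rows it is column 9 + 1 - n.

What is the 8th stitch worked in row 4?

Stitch:
O

Derivation:
Row 4: (4-1) mod 3 = 0, so use chart row 1. Even row -> WS.
Chart row 1 tiled across columns 1-9: K O P K O P K O P
WS: work from column 9 back to column 1 (reverse the tiled row), swapping K<->P (O and / unchanged).
Row 4 as worked: K O P K O P K O P
The 8th stitch worked is O.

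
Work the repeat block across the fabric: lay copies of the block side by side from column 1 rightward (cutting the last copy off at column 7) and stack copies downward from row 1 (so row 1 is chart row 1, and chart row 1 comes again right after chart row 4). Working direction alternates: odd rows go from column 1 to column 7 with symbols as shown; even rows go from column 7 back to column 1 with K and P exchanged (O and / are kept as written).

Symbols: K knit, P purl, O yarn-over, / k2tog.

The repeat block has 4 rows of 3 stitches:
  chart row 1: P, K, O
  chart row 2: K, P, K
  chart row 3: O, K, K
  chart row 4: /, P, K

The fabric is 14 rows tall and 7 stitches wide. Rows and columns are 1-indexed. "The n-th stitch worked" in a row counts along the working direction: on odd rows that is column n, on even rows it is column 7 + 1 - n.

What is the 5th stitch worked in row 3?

== STITCH ==
K

Derivation:
Row 3: (3-1) mod 4 = 2, so use chart row 3. Odd row -> RS.
Chart row 3 tiled across columns 1-7: O K K O K K O
RS row: no reversal, no swap; stitch n worked = column n.
Counting 5 along the worked row gives K.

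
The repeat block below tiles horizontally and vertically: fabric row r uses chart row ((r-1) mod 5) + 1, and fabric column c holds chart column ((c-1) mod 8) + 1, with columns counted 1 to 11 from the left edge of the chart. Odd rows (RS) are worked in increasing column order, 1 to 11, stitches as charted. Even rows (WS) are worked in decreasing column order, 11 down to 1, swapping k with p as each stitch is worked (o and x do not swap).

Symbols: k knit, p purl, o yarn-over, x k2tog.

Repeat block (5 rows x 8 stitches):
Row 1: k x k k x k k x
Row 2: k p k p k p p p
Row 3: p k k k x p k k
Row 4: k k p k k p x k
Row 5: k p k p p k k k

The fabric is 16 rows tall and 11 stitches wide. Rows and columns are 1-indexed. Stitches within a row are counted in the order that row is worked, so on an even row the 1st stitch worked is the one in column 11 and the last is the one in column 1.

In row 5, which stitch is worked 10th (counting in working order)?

Stitch:
p

Derivation:
For row 5: chart row = ((5-1) mod 5) + 1 = 5; this is a RS (odd) row.
Chart row 5 tiled across columns 1-11: k p k p p k k k k p k
Right side: take the tiled row as-is (worked left to right from column 1).
The 10th stitch worked is p.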